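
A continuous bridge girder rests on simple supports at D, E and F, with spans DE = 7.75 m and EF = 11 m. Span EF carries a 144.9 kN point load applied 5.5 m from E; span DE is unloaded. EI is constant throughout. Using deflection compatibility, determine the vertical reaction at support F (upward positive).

Take M_E as the redundant. Released structure: two simple spans DE and EF with a hinge at E.
Rotations at E on the released spans (each span's end-slope, ×1/EI):
  span EF: point load 144.9 at a = 5.5: Pab(L + b)/(6LEI) = 1096/EI
  relative rotation θ_0 = (0 + 1096)/EI = 1096/EI
A unit hogging moment at E produces rotation L₁/(3EI) + L₂/(3EI) = 6.25/EI.
Slope continuity at E: θ_0 = M_E·6.25/EI, so M_E = 1096/6.25 = 175.3 kN·m (hogging).
Span EF, ΣM about F: R_E^{EF}·11 = 797 + 175.3, so R_E^{EF} = 88.39 kN and R_F = 144.9 − 88.39 = 56.51 kN.

R_F = 56.51 kN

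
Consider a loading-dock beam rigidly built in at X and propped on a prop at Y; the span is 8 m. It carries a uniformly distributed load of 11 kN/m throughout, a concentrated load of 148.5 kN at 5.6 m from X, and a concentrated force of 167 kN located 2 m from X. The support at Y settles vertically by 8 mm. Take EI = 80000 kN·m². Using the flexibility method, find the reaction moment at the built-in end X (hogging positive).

Choose R_Y as the redundant. The primary structure is the cantilever fixed at X.
Deflection at Y on the released cantilever, summing each load's contribution:
  UDL 11: wL⁴/(8EI) = 5632/EI
  point load 148.5 at a = 5.6: Pa²(3L − a)/(6EI) = 14281/EI
  point load 167 at a = 2: Pa²(3L − a)/(6EI) = 2449/EI
  δ_0 = 22363/EI
Tip deflection under a unit load at Y: L³/(3EI) = 170.7/EI.
With EI = 80000 kN·m²: δ_0 = 0.27953 m and δ_{YY} = 0.002133 m/kN.
Compatibility — the beam at Y must follow the support down by 0.008 m: δ_0 − R_Y·δ_{YY} = 0.008, so R_Y = (0.27953 − 0.008)/0.002133 = 127.3 kN.
Moment equilibrium about X: M_X = Σ(load moments about X) − R_Y·L = 1518 − 127.3×8 = 499.3 kN·m.

M_X = 499.3 kN·m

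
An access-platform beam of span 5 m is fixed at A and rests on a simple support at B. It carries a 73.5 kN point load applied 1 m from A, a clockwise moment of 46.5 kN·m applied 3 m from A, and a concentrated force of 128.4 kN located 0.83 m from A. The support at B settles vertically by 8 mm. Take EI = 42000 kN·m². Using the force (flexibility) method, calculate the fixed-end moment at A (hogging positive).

M_A = 162.7 kN·m

Remove the prop at B; the released (primary) structure is a cantilever built in at A.
Primary-structure tip deflection at B by superposition:
  point load 73.5 at a = 1: Pa²(3L − a)/(6EI) = 171.5/EI
  clockwise couple 46.5 at a = 3: M₀a(2L − a)/(2EI) = 488.2/EI
  point load 128.4 at a = 0.83: Pa²(3L − a)/(6EI) = 208.9/EI
  δ_0 = 868.7/EI
Flexibility coefficient — unit upward force at B: δ_{BB} = L³/(3EI) = 41.67/EI.
With EI = 42000 kN·m²: δ_0 = 0.020682 m and δ_{BB} = 0.000992 m/kN.
Compatibility — the beam at B must follow the support down by 0.008 m: δ_0 − R_B·δ_{BB} = 0.008, so R_B = (0.020682 − 0.008)/0.000992 = 12.78 kN.
Moment equilibrium about A: M_A = Σ(load moments about A) − R_B·L = 226.6 − 12.78×5 = 162.7 kN·m.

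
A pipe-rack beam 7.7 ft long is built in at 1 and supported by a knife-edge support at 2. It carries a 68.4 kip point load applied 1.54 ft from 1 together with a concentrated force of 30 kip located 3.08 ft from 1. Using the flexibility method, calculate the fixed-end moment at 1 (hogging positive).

M_1 = 120.2 kip·ft

Remove the prop at 2; the released (primary) structure is a cantilever built in at 1.
Free-end deflection of the primary structure under the applied loading (downward +):
  point load 68.4 at a = 1.54: Pa²(3L − a)/(6EI) = 582.9/EI
  point load 30 at a = 3.08: Pa²(3L − a)/(6EI) = 949.6/EI
  δ_0 = 1532/EI
Tip deflection under a unit load at 2: L³/(3EI) = 152.2/EI.
The prop prevents deflection at 2: R_2 = δ_0/δ_{22} = 1532/152.2 = 10.07 kip.
Moment equilibrium about 1: M_1 = Σ(load moments about 1) − R_2·L = 197.7 − 10.07×7.7 = 120.2 kip·ft.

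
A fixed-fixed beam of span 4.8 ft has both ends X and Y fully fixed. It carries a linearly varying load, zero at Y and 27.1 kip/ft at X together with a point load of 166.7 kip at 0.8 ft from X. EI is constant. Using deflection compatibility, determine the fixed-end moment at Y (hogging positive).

M_Y = 39.34 kip·ft

Release both end moments; the primary structure is a simply-supported span XY with redundants M_X and M_Y.
On the primary (simply-supported) span, the end slopes from the loading are:
  at X: triangular load, peak 27.1: w₀L³/(45EI) = 66.6/EI
  at Y: triangular load, peak 27.1: 7w₀L³/(360EI) = 58.28/EI
  at X: point load 166.7 at a = 0.8: Pab(L + b)/(6LEI) = 163/EI
  at Y: point load 166.7 at a = 0.8: Pab(L + a)/(6LEI) = 103.7/EI
  θ_X0 = 229.6/EI,  θ_Y0 = 162/EI
Flexibility coefficients: a unit moment at one end gives L/(3EI) there and L/(6EI) at the far end, so f₁₁ = f₂₂ = 1.6/EI and f₁₂ = f₂₁ = 0.8/EI.
Compatibility — zero rotation at each built-in end:
  1.6 M_X + 0.8 M_Y = 229.6
  0.8 M_X + 1.6 M_Y = 162
Solving the pair gives M_X = 123.8 kip·ft and M_Y = 39.34 kip·ft (hogging).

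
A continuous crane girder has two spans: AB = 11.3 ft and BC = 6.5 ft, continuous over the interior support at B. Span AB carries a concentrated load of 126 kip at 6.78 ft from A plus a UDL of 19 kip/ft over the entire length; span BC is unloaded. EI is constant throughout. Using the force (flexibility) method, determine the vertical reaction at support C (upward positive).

R_C = -56.32 kip

Take M_B as the redundant. Released structure: two simple spans AB and BC with a hinge at B.
Discontinuity in slope at B on the released structure — sum the simple-span end rotations:
  span AB: point load 126 at a = 6.78: Pab(L + a)/(6LEI) = 1030/EI
  span AB: UDL 19: wL³/(24EI) = 1142/EI
  relative rotation θ_0 = (2172 + 0)/EI = 2172/EI
A unit hogging moment at B produces rotation L₁/(3EI) + L₂/(3EI) = 5.933/EI.
Slope continuity at B: θ_0 = M_B·5.933/EI, so M_B = 2172/5.933 = 366.1 kip·ft (hogging).
Span BC, ΣM about C: R_B^{BC}·6.5 = 0 + 366.1, so R_B^{BC} = 56.32 kip and R_C = 0 − 56.32 = -56.32 kip.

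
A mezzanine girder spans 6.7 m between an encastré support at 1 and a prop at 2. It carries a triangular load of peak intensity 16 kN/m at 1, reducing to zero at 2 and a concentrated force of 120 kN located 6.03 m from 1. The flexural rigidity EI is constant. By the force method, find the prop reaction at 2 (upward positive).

R_2 = 112.8 kN

Remove the prop at 2; the released (primary) structure is a cantilever built in at 1.
Primary-structure tip deflection at 2 by superposition:
  triangular load, peak 16 at the fixed end: w₀L⁴/(30EI) = 1075/EI
  point load 120 at a = 6.03: Pa²(3L − a)/(6EI) = 10232/EI
  δ_0 = 11307/EI
Flexibility coefficient — unit upward force at 2: δ_{22} = L³/(3EI) = 100.3/EI.
The prop prevents deflection at 2: R_2 = δ_0/δ_{22} = 11307/100.3 = 112.8 kN.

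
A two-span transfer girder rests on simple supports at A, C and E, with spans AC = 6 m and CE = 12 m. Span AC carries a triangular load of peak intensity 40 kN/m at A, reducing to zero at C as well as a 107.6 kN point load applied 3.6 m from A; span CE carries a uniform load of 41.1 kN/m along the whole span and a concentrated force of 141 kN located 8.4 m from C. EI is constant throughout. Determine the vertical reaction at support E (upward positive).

Release continuity at C by inserting a hinge; the redundant is the internal moment M_C. The primary structure is two simply-supported spans AC and CE.
Rotations at C on the released spans (each span's end-slope, ×1/EI):
  span AC: triangular load, peak 40: 7w₀L³/(360EI) = 168/EI
  span AC: point load 107.6 at a = 3.6: Pab(L + a)/(6LEI) = 247.9/EI
  span CE: UDL 41.1: wL³/(24EI) = 2959/EI
  span CE: point load 141 at a = 8.4: Pab(L + b)/(6LEI) = 923.8/EI
  relative rotation θ_0 = (415.9 + 3883)/EI = 4299/EI
A unit hogging moment at C produces rotation L₁/(3EI) + L₂/(3EI) = 6/EI.
Slope continuity at C: θ_0 = M_C·6/EI, so M_C = 4299/6 = 716.5 kN·m (hogging).
Span CE, ΣM about E: R_C^{CE}·12 = 3467 + 716.5, so R_C^{CE} = 348.6 kN and R_E = 634.2 − 348.6 = 285.6 kN.

R_E = 285.6 kN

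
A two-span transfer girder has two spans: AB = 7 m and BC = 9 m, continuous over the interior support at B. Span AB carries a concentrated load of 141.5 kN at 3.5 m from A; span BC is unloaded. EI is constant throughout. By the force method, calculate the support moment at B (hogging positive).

Release continuity at B by inserting a hinge; the redundant is the internal moment M_B. The primary structure is two simply-supported spans AB and BC.
End slopes at the hinge B, treating each span as simply supported:
  span AB: point load 141.5 at a = 3.5: Pab(L + a)/(6LEI) = 433.3/EI
  relative rotation θ_0 = (433.3 + 0)/EI = 433.3/EI
A unit hogging moment at B produces rotation L₁/(3EI) + L₂/(3EI) = 5.333/EI.
Slope continuity at B: θ_0 = M_B·5.333/EI, so M_B = 433.3/5.333 = 81.25 kN·m (hogging).

M_B = 81.25 kN·m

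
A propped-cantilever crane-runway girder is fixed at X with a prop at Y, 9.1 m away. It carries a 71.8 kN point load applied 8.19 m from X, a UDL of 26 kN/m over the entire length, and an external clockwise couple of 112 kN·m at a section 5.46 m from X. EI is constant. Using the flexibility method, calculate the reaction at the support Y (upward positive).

R_Y = 165.3 kN

Release the roller at Y. Primary structure: cantilever fixed at X.
Free-end deflection of the primary structure under the applied loading (downward +):
  point load 71.8 at a = 8.19: Pa²(3L − a)/(6EI) = 15339/EI
  UDL 26: wL⁴/(8EI) = 22287/EI
  clockwise couple 112 at a = 5.46: M₀a(2L − a)/(2EI) = 3895/EI
  δ_0 = 41521/EI
Tip deflection under a unit load at Y: L³/(3EI) = 251.2/EI.
The prop prevents deflection at Y: R_Y = δ_0/δ_{YY} = 41521/251.2 = 165.3 kN.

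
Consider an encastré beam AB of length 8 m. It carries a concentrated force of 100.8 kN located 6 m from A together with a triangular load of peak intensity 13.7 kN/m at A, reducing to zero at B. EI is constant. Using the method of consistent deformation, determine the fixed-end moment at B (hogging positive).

M_B = 142.6 kN·m

Release both end moments; the primary structure is a simply-supported span AB with redundants M_A and M_B.
On the primary (simply-supported) span, the end slopes from the loading are:
  at A: point load 100.8 at a = 6: Pab(L + b)/(6LEI) = 252/EI
  at B: point load 100.8 at a = 6: Pab(L + a)/(6LEI) = 352.8/EI
  at A: triangular load, peak 13.7: w₀L³/(45EI) = 155.9/EI
  at B: triangular load, peak 13.7: 7w₀L³/(360EI) = 136.4/EI
  θ_A0 = 407.9/EI,  θ_B0 = 489.2/EI
Flexibility coefficients: a unit moment at one end gives L/(3EI) there and L/(6EI) at the far end, so f₁₁ = f₂₂ = 2.667/EI and f₁₂ = f₂₁ = 1.333/EI.
Compatibility — zero rotation at each built-in end:
  2.667 M_A + 1.333 M_B = 407.9
  1.333 M_A + 2.667 M_B = 489.2
Solving the pair gives M_A = 81.64 kN·m and M_B = 142.6 kN·m (hogging).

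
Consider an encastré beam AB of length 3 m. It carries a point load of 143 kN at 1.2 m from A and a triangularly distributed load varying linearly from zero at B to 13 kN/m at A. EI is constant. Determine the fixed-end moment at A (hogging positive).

M_A = 67.63 kN·m

Take the two fixed-end moments M_A, M_B as redundants; the released structure is the simple span AB.
End rotations of the released simple span under the applied load (×1/EI):
  at A: point load 143 at a = 1.2: Pab(L + b)/(6LEI) = 82.37/EI
  at B: point load 143 at a = 1.2: Pab(L + a)/(6LEI) = 72.07/EI
  at A: triangular load, peak 13: w₀L³/(45EI) = 7.8/EI
  at B: triangular load, peak 13: 7w₀L³/(360EI) = 6.825/EI
  θ_A0 = 90.17/EI,  θ_B0 = 78.9/EI
Flexibility coefficients: a unit moment at one end gives L/(3EI) there and L/(6EI) at the far end, so f₁₁ = f₂₂ = 1/EI and f₁₂ = f₂₁ = 0.5/EI.
Compatibility — zero rotation at each built-in end:
  1 M_A + 0.5 M_B = 90.17
  0.5 M_A + 1 M_B = 78.9
Solving the pair gives M_A = 67.63 kN·m and M_B = 45.08 kN·m (hogging).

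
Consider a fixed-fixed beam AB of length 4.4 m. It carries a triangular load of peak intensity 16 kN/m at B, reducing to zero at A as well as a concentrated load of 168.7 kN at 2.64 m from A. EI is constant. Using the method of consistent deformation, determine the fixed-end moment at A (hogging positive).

Release both end moments; the primary structure is a simply-supported span AB with redundants M_A and M_B.
On the primary (simply-supported) span, the end slopes from the loading are:
  at A: triangular load, peak 16: 7w₀L³/(360EI) = 26.5/EI
  at B: triangular load, peak 16: w₀L³/(45EI) = 30.29/EI
  at A: point load 168.7 at a = 2.64: Pab(L + b)/(6LEI) = 182.9/EI
  at B: point load 168.7 at a = 2.64: Pab(L + a)/(6LEI) = 209/EI
  θ_A0 = 209.4/EI,  θ_B0 = 239.3/EI
Flexibility coefficients: a unit moment at one end gives L/(3EI) there and L/(6EI) at the far end, so f₁₁ = f₂₂ = 1.467/EI and f₁₂ = f₂₁ = 0.7333/EI.
Compatibility — zero rotation at each built-in end:
  1.467 M_A + 0.7333 M_B = 209.4
  0.7333 M_A + 1.467 M_B = 239.3
Solving the pair gives M_A = 81.58 kN·m and M_B = 122.4 kN·m (hogging).

M_A = 81.58 kN·m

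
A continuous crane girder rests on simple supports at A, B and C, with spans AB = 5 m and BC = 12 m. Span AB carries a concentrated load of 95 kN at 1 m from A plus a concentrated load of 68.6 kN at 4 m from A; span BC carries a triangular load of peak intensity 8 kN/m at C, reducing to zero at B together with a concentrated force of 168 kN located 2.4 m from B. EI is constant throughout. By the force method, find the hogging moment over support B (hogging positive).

Release continuity at B by inserting a hinge; the redundant is the internal moment M_B. The primary structure is two simply-supported spans AB and BC.
Discontinuity in slope at B on the released structure — sum the simple-span end rotations:
  span AB: point load 95 at a = 1: Pab(L + a)/(6LEI) = 76/EI
  span AB: point load 68.6 at a = 4: Pab(L + a)/(6LEI) = 82.32/EI
  span BC: triangular load, peak 8: 7w₀L³/(360EI) = 268.8/EI
  span BC: point load 168 at a = 2.4: Pab(L + b)/(6LEI) = 1161/EI
  relative rotation θ_0 = (158.3 + 1430)/EI = 1588/EI
A unit hogging moment at B produces rotation L₁/(3EI) + L₂/(3EI) = 5.667/EI.
Slope continuity at B: θ_0 = M_B·5.667/EI, so M_B = 1588/5.667 = 280.3 kN·m (hogging).

M_B = 280.3 kN·m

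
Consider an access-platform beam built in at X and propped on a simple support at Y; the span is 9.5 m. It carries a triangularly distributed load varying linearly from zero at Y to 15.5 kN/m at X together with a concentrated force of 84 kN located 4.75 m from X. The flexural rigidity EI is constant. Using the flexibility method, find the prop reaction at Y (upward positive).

Remove the prop at Y; the released (primary) structure is a cantilever built in at X.
Deflection at Y on the released cantilever, summing each load's contribution:
  triangular load, peak 15.5 at the fixed end: w₀L⁴/(30EI) = 4208/EI
  point load 84 at a = 4.75: Pa²(3L − a)/(6EI) = 7502/EI
  δ_0 = 11710/EI
Tip deflection under a unit load at Y: L³/(3EI) = 285.8/EI.
The prop prevents deflection at Y: R_Y = δ_0/δ_{YY} = 11710/285.8 = 40.98 kN.

R_Y = 40.98 kN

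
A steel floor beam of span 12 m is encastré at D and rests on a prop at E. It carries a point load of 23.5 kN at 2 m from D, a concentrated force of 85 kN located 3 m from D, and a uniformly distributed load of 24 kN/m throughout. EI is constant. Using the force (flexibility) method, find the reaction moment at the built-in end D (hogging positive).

M_D = 635.2 kN·m

Take the reaction at E as the redundant and release it; the primary structure is a cantilever fixed at D.
Deflection at E on the released cantilever, summing each load's contribution:
  point load 23.5 at a = 2: Pa²(3L − a)/(6EI) = 532.7/EI
  point load 85 at a = 3: Pa²(3L − a)/(6EI) = 4208/EI
  UDL 24: wL⁴/(8EI) = 62208/EI
  δ_0 = 66948/EI
Tip deflection under a unit load at E: L³/(3EI) = 576/EI.
Compatibility at E: δ_0 − R_E·δ_{EE} = 0, so R_E = 66948/576 = 116.2 kN.
Moment equilibrium about D: M_D = Σ(load moments about D) − R_E·L = 2030 − 116.2×12 = 635.2 kN·m.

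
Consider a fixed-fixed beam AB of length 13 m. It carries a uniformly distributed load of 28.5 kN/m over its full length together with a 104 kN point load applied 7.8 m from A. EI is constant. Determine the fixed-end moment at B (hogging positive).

M_B = 596.1 kN·m

Release both end moments; the primary structure is a simply-supported span AB with redundants M_A and M_B.
End rotations of the released simple span under the applied load (×1/EI):
  at A: UDL 28.5: wL³/(24EI) = 2609/EI
  at B: UDL 28.5: wL³/(24EI) = 2609/EI
  at A: point load 104 at a = 7.8: Pab(L + b)/(6LEI) = 984.3/EI
  at B: point load 104 at a = 7.8: Pab(L + a)/(6LEI) = 1125/EI
  θ_A0 = 3593/EI,  θ_B0 = 3734/EI
Flexibility coefficients: a unit moment at one end gives L/(3EI) there and L/(6EI) at the far end, so f₁₁ = f₂₂ = 4.333/EI and f₁₂ = f₂₁ = 2.167/EI.
Compatibility — zero rotation at each built-in end:
  4.333 M_A + 2.167 M_B = 3593
  2.167 M_A + 4.333 M_B = 3734
Solving the pair gives M_A = 531.2 kN·m and M_B = 596.1 kN·m (hogging).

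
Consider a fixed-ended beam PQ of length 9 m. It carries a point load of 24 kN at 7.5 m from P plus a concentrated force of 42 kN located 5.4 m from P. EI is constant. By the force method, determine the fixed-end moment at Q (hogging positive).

Take the two fixed-end moments M_P, M_Q as redundants; the released structure is the simple span PQ.
Simple-span end rotations at P and Q under the given loads:
  at P: point load 24 at a = 7.5: Pab(L + b)/(6LEI) = 52.5/EI
  at Q: point load 24 at a = 7.5: Pab(L + a)/(6LEI) = 82.5/EI
  at P: point load 42 at a = 5.4: Pab(L + b)/(6LEI) = 190.5/EI
  at Q: point load 42 at a = 5.4: Pab(L + a)/(6LEI) = 217.7/EI
  θ_P0 = 243/EI,  θ_Q0 = 300.2/EI
Flexibility coefficients: a unit moment at one end gives L/(3EI) there and L/(6EI) at the far end, so f₁₁ = f₂₂ = 3/EI and f₁₂ = f₂₁ = 1.5/EI.
Compatibility — zero rotation at each built-in end:
  3 M_P + 1.5 M_Q = 243
  1.5 M_P + 3 M_Q = 300.2
Solving the pair gives M_P = 41.29 kN·m and M_Q = 79.43 kN·m (hogging).

M_Q = 79.43 kN·m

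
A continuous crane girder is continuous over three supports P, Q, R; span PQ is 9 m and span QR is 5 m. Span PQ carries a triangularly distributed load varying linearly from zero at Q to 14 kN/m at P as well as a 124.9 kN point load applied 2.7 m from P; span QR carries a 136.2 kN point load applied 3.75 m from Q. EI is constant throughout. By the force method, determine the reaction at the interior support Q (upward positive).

R_Q = 145.3 kN

Release continuity at Q by inserting a hinge; the redundant is the internal moment M_Q. The primary structure is two simply-supported spans PQ and QR.
Discontinuity in slope at Q on the released structure — sum the simple-span end rotations:
  span PQ: triangular load, peak 14: 7w₀L³/(360EI) = 198.4/EI
  span PQ: point load 124.9 at a = 2.7: Pab(L + a)/(6LEI) = 460.3/EI
  span QR: point load 136.2 at a = 3.75: Pab(L + b)/(6LEI) = 133/EI
  relative rotation θ_0 = (658.8 + 133)/EI = 791.8/EI
A unit hogging moment at Q produces rotation L₁/(3EI) + L₂/(3EI) = 4.667/EI.
Slope continuity at Q: θ_0 = M_Q·4.667/EI, so M_Q = 791.8/4.667 = 169.7 kN·m (hogging).
Span PQ, ΣM about P with M_Q applied at Q: R_Q^{PQ}·9 = 526.2 + 169.7, so R_Q^{PQ} = 77.32 kN and R_P = 187.9 − 77.32 = 110.6 kN.
Span QR, ΣM about R: R_Q^{QR}·5 = 170.2 + 169.7, so R_Q^{QR} = 67.98 kN and R_R = 136.2 − 67.98 = 68.22 kN.
R_Q = 77.32 + 67.98 = 145.3 kN.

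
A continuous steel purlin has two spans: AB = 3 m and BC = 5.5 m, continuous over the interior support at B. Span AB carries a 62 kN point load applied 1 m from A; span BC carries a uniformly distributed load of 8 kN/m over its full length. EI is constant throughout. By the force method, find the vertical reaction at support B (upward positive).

Release continuity at B by inserting a hinge; the redundant is the internal moment M_B. The primary structure is two simply-supported spans AB and BC.
Discontinuity in slope at B on the released structure — sum the simple-span end rotations:
  span AB: point load 62 at a = 1: Pab(L + a)/(6LEI) = 27.56/EI
  span BC: UDL 8: wL³/(24EI) = 55.46/EI
  relative rotation θ_0 = (27.56 + 55.46)/EI = 83.01/EI
A unit hogging moment at B produces rotation L₁/(3EI) + L₂/(3EI) = 2.833/EI.
Slope continuity at B: θ_0 = M_B·2.833/EI, so M_B = 83.01/2.833 = 29.3 kN·m (hogging).
Span AB, ΣM about A with M_B applied at B: R_B^{AB}·3 = 62 + 29.3, so R_B^{AB} = 30.43 kN and R_A = 62 − 30.43 = 31.57 kN.
Span BC, ΣM about C: R_B^{BC}·5.5 = 121 + 29.3, so R_B^{BC} = 27.33 kN and R_C = 44 − 27.33 = 16.67 kN.
R_B = 30.43 + 27.33 = 57.76 kN.

R_B = 57.76 kN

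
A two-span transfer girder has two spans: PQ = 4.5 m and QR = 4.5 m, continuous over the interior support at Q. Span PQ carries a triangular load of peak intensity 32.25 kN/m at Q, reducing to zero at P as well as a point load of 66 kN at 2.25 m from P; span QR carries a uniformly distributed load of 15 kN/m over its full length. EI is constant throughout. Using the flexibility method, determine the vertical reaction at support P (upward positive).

R_P = 41.94 kN

Take M_Q as the redundant. Released structure: two simple spans PQ and QR with a hinge at Q.
End slopes at the hinge Q, treating each span as simply supported:
  span PQ: triangular load, peak 32.25: w₀L³/(45EI) = 65.31/EI
  span PQ: point load 66 at a = 2.25: Pab(L + a)/(6LEI) = 83.53/EI
  span QR: UDL 15: wL³/(24EI) = 56.95/EI
  relative rotation θ_0 = (148.8 + 56.95)/EI = 205.8/EI
A unit hogging moment at Q produces rotation L₁/(3EI) + L₂/(3EI) = 3/EI.
Slope continuity at Q: θ_0 = M_Q·3/EI, so M_Q = 205.8/3 = 68.6 kN·m (hogging).
Span PQ, ΣM about P with M_Q applied at Q: R_Q^{PQ}·4.5 = 366.2 + 68.6, so R_Q^{PQ} = 96.62 kN and R_P = 138.6 − 96.62 = 41.94 kN.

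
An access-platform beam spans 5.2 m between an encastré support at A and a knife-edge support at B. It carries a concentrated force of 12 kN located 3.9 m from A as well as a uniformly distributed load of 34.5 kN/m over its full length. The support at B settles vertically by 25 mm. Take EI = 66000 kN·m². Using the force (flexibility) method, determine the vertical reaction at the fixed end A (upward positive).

Release the roller at B. Primary structure: cantilever fixed at A.
Deflection at B on the released cantilever, summing each load's contribution:
  point load 12 at a = 3.9: Pa²(3L − a)/(6EI) = 355.9/EI
  UDL 34.5: wL⁴/(8EI) = 3153/EI
  δ_0 = 3509/EI
Flexibility coefficient — unit upward force at B: δ_{BB} = L³/(3EI) = 46.87/EI.
With EI = 66000 kN·m²: δ_0 = 0.053167 m and δ_{BB} = 0.00071 m/kN.
Compatibility — the beam at B must follow the support down by 0.025 m: δ_0 − R_B·δ_{BB} = 0.025, so R_B = (0.053167 − 0.025)/0.00071 = 39.66 kN.
Vertical equilibrium: R_A = ΣP − R_B = 191.4 − 39.66 = 151.7 kN.

R_A = 151.7 kN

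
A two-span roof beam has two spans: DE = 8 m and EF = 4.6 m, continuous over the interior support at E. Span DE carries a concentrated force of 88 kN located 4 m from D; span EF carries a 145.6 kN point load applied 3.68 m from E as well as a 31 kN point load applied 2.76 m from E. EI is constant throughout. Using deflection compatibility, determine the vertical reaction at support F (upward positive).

R_F = 109.9 kN

Release continuity at E by inserting a hinge; the redundant is the internal moment M_E. The primary structure is two simply-supported spans DE and EF.
Discontinuity in slope at E on the released structure — sum the simple-span end rotations:
  span DE: point load 88 at a = 4: Pab(L + a)/(6LEI) = 352/EI
  span EF: point load 145.6 at a = 3.68: Pab(L + b)/(6LEI) = 98.59/EI
  span EF: point load 31 at a = 2.76: Pab(L + b)/(6LEI) = 36.73/EI
  relative rotation θ_0 = (352 + 135.3)/EI = 487.3/EI
A unit hogging moment at E produces rotation L₁/(3EI) + L₂/(3EI) = 4.2/EI.
Slope continuity at E: θ_0 = M_E·4.2/EI, so M_E = 487.3/4.2 = 116 kN·m (hogging).
Span EF, ΣM about F: R_E^{EF}·4.6 = 191 + 116, so R_E^{EF} = 66.74 kN and R_F = 176.6 − 66.74 = 109.9 kN.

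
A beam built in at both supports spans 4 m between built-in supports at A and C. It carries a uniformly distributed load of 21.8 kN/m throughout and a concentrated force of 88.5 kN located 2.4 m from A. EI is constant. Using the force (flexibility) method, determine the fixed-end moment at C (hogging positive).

Release both end moments; the primary structure is a simply-supported span AC with redundants M_A and M_C.
On the primary (simply-supported) span, the end slopes from the loading are:
  at A: UDL 21.8: wL³/(24EI) = 58.13/EI
  at C: UDL 21.8: wL³/(24EI) = 58.13/EI
  at A: point load 88.5 at a = 2.4: Pab(L + b)/(6LEI) = 79.3/EI
  at C: point load 88.5 at a = 2.4: Pab(L + a)/(6LEI) = 90.62/EI
  θ_A0 = 137.4/EI,  θ_C0 = 148.8/EI
Flexibility coefficients: a unit moment at one end gives L/(3EI) there and L/(6EI) at the far end, so f₁₁ = f₂₂ = 1.333/EI and f₁₂ = f₂₁ = 0.6667/EI.
Compatibility — zero rotation at each built-in end:
  1.333 M_A + 0.6667 M_C = 137.4
  0.6667 M_A + 1.333 M_C = 148.8
Solving the pair gives M_A = 63.05 kN·m and M_C = 80.04 kN·m (hogging).

M_C = 80.04 kN·m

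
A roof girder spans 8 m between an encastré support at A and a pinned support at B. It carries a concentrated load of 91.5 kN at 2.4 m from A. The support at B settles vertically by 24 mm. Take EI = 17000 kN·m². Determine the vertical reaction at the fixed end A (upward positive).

Choose R_B as the redundant. The primary structure is the cantilever fixed at A.
Primary-structure tip deflection at B by superposition:
  point load 91.5 at a = 2.4: Pa²(3L − a)/(6EI) = 1897/EI
Flexibility coefficient — unit upward force at B: δ_{BB} = L³/(3EI) = 170.7/EI.
With EI = 17000 kN·m²: δ_0 = 0.11161 m and δ_{BB} = 0.010039 m/kN.
Compatibility — the beam at B must follow the support down by 0.024 m: δ_0 − R_B·δ_{BB} = 0.024, so R_B = (0.11161 − 0.024)/0.010039 = 8.727 kN.
Vertical equilibrium: R_A = ΣP − R_B = 91.5 − 8.727 = 82.77 kN.

R_A = 82.77 kN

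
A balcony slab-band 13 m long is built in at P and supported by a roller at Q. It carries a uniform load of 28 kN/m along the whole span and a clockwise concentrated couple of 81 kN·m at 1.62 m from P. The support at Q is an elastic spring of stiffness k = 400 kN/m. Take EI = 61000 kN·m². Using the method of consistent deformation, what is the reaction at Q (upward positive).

R_Q = 114.8 kN

Release the roller at Q. Primary structure: cantilever fixed at P.
Downward deflection at the released point Q due to the loads:
  UDL 28: wL⁴/(8EI) = 99964/EI
  clockwise couple 81 at a = 1.62: M₀a(2L − a)/(2EI) = 1600/EI
  δ_0 = 101563/EI
Tip deflection under a unit load at Q: L³/(3EI) = 732.3/EI.
With EI = 61000 kN·m²: δ_0 = 1.665 m and δ_{QQ} = 0.012005 m/kN.
Compatibility — the spring shortens by R_Q/k under the reaction it provides: δ_0 − R_Q·δ_{QQ} = R_Q/k. With 1/k = 0.0025 m/kN, R_Q = δ_0 / (δ_{QQ} + 1/k) = 1.665 / (0.012005 + 0.0025) = 114.8 kN.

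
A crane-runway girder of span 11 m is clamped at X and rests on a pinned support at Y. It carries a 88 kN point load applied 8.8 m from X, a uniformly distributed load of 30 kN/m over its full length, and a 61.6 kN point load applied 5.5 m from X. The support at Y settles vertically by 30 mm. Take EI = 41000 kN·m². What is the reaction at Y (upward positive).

Release the roller at Y. Primary structure: cantilever fixed at X.
Primary-structure tip deflection at Y by superposition:
  point load 88 at a = 8.8: Pa²(3L − a)/(6EI) = 27486/EI
  UDL 30: wL⁴/(8EI) = 54904/EI
  point load 61.6 at a = 5.5: Pa²(3L − a)/(6EI) = 8541/EI
  δ_0 = 90930/EI
Flexibility coefficient — unit upward force at Y: δ_{YY} = L³/(3EI) = 443.7/EI.
With EI = 41000 kN·m²: δ_0 = 2.2178 m and δ_{YY} = 0.010821 m/kN.
Compatibility — the beam at Y must follow the support down by 0.03 m: δ_0 − R_Y·δ_{YY} = 0.03, so R_Y = (2.2178 − 0.03)/0.010821 = 202.2 kN.

R_Y = 202.2 kN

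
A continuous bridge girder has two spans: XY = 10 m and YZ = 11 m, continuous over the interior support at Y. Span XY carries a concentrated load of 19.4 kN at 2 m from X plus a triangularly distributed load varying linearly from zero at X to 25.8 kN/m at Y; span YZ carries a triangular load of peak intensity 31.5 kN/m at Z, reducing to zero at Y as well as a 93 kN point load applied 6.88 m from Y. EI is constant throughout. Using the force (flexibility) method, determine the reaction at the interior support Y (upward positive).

Insert a hinge at Y; M_Y is the redundant, and each span becomes simply supported.
Discontinuity in slope at Y on the released structure — sum the simple-span end rotations:
  span XY: point load 19.4 at a = 2: Pab(L + a)/(6LEI) = 62.08/EI
  span XY: triangular load, peak 25.8: w₀L³/(45EI) = 573.3/EI
  span YZ: triangular load, peak 31.5: 7w₀L³/(360EI) = 815.2/EI
  span YZ: point load 93 at a = 6.88: Pab(L + b)/(6LEI) = 603.9/EI
  relative rotation θ_0 = (635.4 + 1419)/EI = 2055/EI
A unit hogging moment at Y produces rotation L₁/(3EI) + L₂/(3EI) = 7/EI.
Slope continuity at Y: θ_0 = M_Y·7/EI, so M_Y = 2055/7 = 293.5 kN·m (hogging).
Span XY, ΣM about X with M_Y applied at Y: R_Y^{XY}·10 = 898.8 + 293.5, so R_Y^{XY} = 119.2 kN and R_X = 148.4 − 119.2 = 29.17 kN.
Span YZ, ΣM about Z: R_Y^{YZ}·11 = 1018 + 293.5, so R_Y^{YZ} = 119.3 kN and R_Z = 266.2 − 119.3 = 147 kN.
R_Y = 119.2 + 119.3 = 238.5 kN.

R_Y = 238.5 kN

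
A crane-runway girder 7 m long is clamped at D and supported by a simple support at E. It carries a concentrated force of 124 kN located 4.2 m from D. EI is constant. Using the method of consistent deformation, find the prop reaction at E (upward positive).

R_E = 53.57 kN

Remove the prop at E; the released (primary) structure is a cantilever built in at D.
Downward deflection at the released point E due to the loads:
  point load 124 at a = 4.2: Pa²(3L − a)/(6EI) = 6125/EI
Flexibility coefficient — unit upward force at E: δ_{EE} = L³/(3EI) = 114.3/EI.
Compatibility at E: δ_0 − R_E·δ_{EE} = 0, so R_E = 6125/114.3 = 53.57 kN.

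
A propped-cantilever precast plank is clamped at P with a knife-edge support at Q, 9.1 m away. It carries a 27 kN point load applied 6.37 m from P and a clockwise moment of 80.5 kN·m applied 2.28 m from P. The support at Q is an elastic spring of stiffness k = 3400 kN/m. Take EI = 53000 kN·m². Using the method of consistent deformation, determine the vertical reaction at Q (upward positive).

Choose R_Q as the redundant. The primary structure is the cantilever fixed at P.
Free-end deflection of the primary structure under the applied loading (downward +):
  point load 27 at a = 6.37: Pa²(3L − a)/(6EI) = 3822/EI
  clockwise couple 80.5 at a = 2.28: M₀a(2L − a)/(2EI) = 1461/EI
  δ_0 = 5283/EI
Tip deflection under a unit load at Q: L³/(3EI) = 251.2/EI.
With EI = 53000 kN·m²: δ_0 = 0.099674 m and δ_{QQ} = 0.004739 m/kN.
Compatibility — the spring shortens by R_Q/k under the reaction it provides: δ_0 − R_Q·δ_{QQ} = R_Q/k. With 1/k = 0.000294 m/kN, R_Q = δ_0 / (δ_{QQ} + 1/k) = 0.099674 / (0.004739 + 0.000294) = 19.8 kN.

R_Q = 19.8 kN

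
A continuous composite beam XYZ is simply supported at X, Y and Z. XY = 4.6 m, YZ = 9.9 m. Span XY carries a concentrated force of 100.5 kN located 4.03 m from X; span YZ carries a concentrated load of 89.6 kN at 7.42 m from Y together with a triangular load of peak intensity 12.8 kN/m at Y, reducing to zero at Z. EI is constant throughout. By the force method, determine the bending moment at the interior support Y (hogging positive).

Release continuity at Y by inserting a hinge; the redundant is the internal moment M_Y. The primary structure is two simply-supported spans XY and YZ.
Rotations at Y on the released spans (each span's end-slope, ×1/EI):
  span XY: point load 100.5 at a = 4.03: Pab(L + a)/(6LEI) = 72.19/EI
  span YZ: point load 89.6 at a = 7.42: Pab(L + b)/(6LEI) = 343.6/EI
  span YZ: triangular load, peak 12.8: w₀L³/(45EI) = 276/EI
  relative rotation θ_0 = (72.19 + 619.6)/EI = 691.8/EI
A unit hogging moment at Y produces rotation L₁/(3EI) + L₂/(3EI) = 4.833/EI.
Compatibility: M_Y·(L₁+L₂)/(3EI) = θ_0, giving M_Y = 143.1 kN·m (hogging).

M_Y = 143.1 kN·m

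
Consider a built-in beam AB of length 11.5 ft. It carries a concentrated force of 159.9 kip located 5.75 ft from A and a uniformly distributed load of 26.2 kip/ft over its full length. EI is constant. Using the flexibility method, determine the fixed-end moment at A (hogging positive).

Take the two fixed-end moments M_A, M_B as redundants; the released structure is the simple span AB.
On the primary (simply-supported) span, the end slopes from the loading are:
  at A: point load 159.9 at a = 5.75: Pab(L + b)/(6LEI) = 1322/EI
  at B: point load 159.9 at a = 5.75: Pab(L + a)/(6LEI) = 1322/EI
  at A: UDL 26.2: wL³/(24EI) = 1660/EI
  at B: UDL 26.2: wL³/(24EI) = 1660/EI
  θ_A0 = 2982/EI,  θ_B0 = 2982/EI
Flexibility coefficients: a unit moment at one end gives L/(3EI) there and L/(6EI) at the far end, so f₁₁ = f₂₂ = 3.833/EI and f₁₂ = f₂₁ = 1.917/EI.
Compatibility — zero rotation at each built-in end:
  3.833 M_A + 1.917 M_B = 2982
  1.917 M_A + 3.833 M_B = 2982
Solving the pair gives M_A = 518.6 kip·ft and M_B = 518.6 kip·ft (hogging).

M_A = 518.6 kip·ft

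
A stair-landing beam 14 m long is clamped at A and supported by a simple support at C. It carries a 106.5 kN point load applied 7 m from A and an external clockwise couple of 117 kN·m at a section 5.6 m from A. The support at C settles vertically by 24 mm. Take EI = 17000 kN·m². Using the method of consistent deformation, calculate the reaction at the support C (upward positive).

R_C = 40.86 kN

Choose R_C as the redundant. The primary structure is the cantilever fixed at A.
Deflection at C on the released cantilever, summing each load's contribution:
  point load 106.5 at a = 7: Pa²(3L − a)/(6EI) = 30441/EI
  clockwise couple 117 at a = 5.6: M₀a(2L − a)/(2EI) = 7338/EI
  δ_0 = 37779/EI
Tip deflection under a unit load at C: L³/(3EI) = 914.7/EI.
With EI = 17000 kN·m²: δ_0 = 2.2223 m and δ_{CC} = 0.053804 m/kN.
Compatibility — the beam at C must follow the support down by 0.024 m: δ_0 − R_C·δ_{CC} = 0.024, so R_C = (2.2223 − 0.024)/0.053804 = 40.86 kN.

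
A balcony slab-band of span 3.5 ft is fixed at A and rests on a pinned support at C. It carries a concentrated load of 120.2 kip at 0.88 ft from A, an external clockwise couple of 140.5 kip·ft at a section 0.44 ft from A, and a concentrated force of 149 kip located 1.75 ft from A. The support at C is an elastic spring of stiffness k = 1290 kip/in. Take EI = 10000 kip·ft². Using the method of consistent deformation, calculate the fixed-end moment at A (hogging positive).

Release the roller at C. Primary structure: cantilever fixed at A.
Deflection at C on the released cantilever, summing each load's contribution:
  point load 120.2 at a = 0.88: Pa²(3L − a)/(6EI) = 149.2/EI
  clockwise couple 140.5 at a = 0.44: M₀a(2L − a)/(2EI) = 202.8/EI
  point load 149 at a = 1.75: Pa²(3L − a)/(6EI) = 665.5/EI
  δ_0 = 1017/EI
Flexibility coefficient — unit upward force at C: δ_{CC} = L³/(3EI) = 14.29/EI.
With EI = 10000 kip·ft²: δ_0 = 0.10175 ft and δ_{CC} = 0.001429 ft/kip.
Compatibility — the spring shortens by R_C/k under the reaction it provides: δ_0 − R_C·δ_{CC} = R_C/k. With 1/k = 1/(1290×12) ft/kip = 0.000065 ft/kip, R_C = δ_0 / (δ_{CC} + 1/k) = 0.10175 / (0.001429 + 0.000065) = 68.11 kip.
Moment equilibrium about A: M_A = Σ(load moments about A) − R_C·L = 507 − 68.11×3.5 = 268.6 kip·ft.

M_A = 268.6 kip·ft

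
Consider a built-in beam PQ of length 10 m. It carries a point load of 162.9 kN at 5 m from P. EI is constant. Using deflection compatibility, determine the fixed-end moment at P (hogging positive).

Take the two fixed-end moments M_P, M_Q as redundants; the released structure is the simple span PQ.
Simple-span end rotations at P and Q under the given loads:
  at P: point load 162.9 at a = 5: Pab(L + b)/(6LEI) = 1018/EI
  at Q: point load 162.9 at a = 5: Pab(L + a)/(6LEI) = 1018/EI
  θ_P0 = 1018/EI,  θ_Q0 = 1018/EI
Flexibility coefficients: a unit moment at one end gives L/(3EI) there and L/(6EI) at the far end, so f₁₁ = f₂₂ = 3.333/EI and f₁₂ = f₂₁ = 1.667/EI.
Compatibility — zero rotation at each built-in end:
  3.333 M_P + 1.667 M_Q = 1018
  1.667 M_P + 3.333 M_Q = 1018
Solving the pair gives M_P = 203.6 kN·m and M_Q = 203.6 kN·m (hogging).

M_P = 203.6 kN·m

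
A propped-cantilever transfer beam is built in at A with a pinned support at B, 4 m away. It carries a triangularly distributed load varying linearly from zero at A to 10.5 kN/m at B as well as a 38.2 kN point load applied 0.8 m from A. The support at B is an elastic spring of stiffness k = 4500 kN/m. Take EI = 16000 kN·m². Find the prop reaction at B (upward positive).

R_B = 11.73 kN

Take the reaction at B as the redundant and release it; the primary structure is a cantilever fixed at A.
Downward deflection at the released point B due to the loads:
  triangular load, peak 10.5 at the free end: 11w₀L⁴/(120EI) = 246.4/EI
  point load 38.2 at a = 0.8: Pa²(3L − a)/(6EI) = 45.64/EI
  δ_0 = 292/EI
Tip deflection under a unit load at B: L³/(3EI) = 21.33/EI.
With EI = 16000 kN·m²: δ_0 = 0.018252 m and δ_{BB} = 0.001333 m/kN.
Compatibility — the spring shortens by R_B/k under the reaction it provides: δ_0 − R_B·δ_{BB} = R_B/k. With 1/k = 0.000222 m/kN, R_B = δ_0 / (δ_{BB} + 1/k) = 0.018252 / (0.001333 + 0.000222) = 11.73 kN.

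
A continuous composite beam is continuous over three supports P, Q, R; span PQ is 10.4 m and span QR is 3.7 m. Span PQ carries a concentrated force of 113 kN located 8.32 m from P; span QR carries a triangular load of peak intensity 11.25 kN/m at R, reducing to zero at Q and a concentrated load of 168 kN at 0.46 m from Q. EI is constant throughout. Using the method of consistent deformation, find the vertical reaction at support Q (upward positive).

R_Q = 297.2 kN

Insert a hinge at Q; M_Q is the redundant, and each span becomes simply supported.
Discontinuity in slope at Q on the released structure — sum the simple-span end rotations:
  span PQ: point load 113 at a = 8.32: Pab(L + a)/(6LEI) = 586.7/EI
  span QR: triangular load, peak 11.25: 7w₀L³/(360EI) = 11.08/EI
  span QR: point load 168 at a = 0.46: Pab(L + b)/(6LEI) = 78.27/EI
  relative rotation θ_0 = (586.7 + 89.35)/EI = 676/EI
A unit hogging moment at Q produces rotation L₁/(3EI) + L₂/(3EI) = 4.7/EI.
Slope continuity at Q: θ_0 = M_Q·4.7/EI, so M_Q = 676/4.7 = 143.8 kN·m (hogging).
Span PQ, ΣM about P with M_Q applied at Q: R_Q^{PQ}·10.4 = 940.2 + 143.8, so R_Q^{PQ} = 104.2 kN and R_P = 113 − 104.2 = 8.77 kN.
Span QR, ΣM about R: R_Q^{QR}·3.7 = 570 + 143.8, so R_Q^{QR} = 192.9 kN and R_R = 188.8 − 192.9 = -4.112 kN.
R_Q = 104.2 + 192.9 = 297.2 kN.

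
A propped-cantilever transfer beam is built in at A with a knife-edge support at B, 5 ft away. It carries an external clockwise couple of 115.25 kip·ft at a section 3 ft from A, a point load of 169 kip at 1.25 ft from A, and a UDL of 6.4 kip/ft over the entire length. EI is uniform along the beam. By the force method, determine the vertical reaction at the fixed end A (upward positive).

R_A = 145.4 kip

Take the reaction at B as the redundant and release it; the primary structure is a cantilever fixed at A.
Deflection at B on the released cantilever, summing each load's contribution:
  clockwise couple 115.25 at a = 3: M₀a(2L − a)/(2EI) = 1210/EI
  point load 169 at a = 1.25: Pa²(3L − a)/(6EI) = 605.1/EI
  UDL 6.4: wL⁴/(8EI) = 500/EI
  δ_0 = 2315/EI
Flexibility coefficient — unit upward force at B: δ_{BB} = L³/(3EI) = 41.67/EI.
Compatibility at B: δ_0 − R_B·δ_{BB} = 0, so R_B = 2315/41.67 = 55.57 kip.
Vertical equilibrium: R_A = ΣP − R_B = 201 − 55.57 = 145.4 kip.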